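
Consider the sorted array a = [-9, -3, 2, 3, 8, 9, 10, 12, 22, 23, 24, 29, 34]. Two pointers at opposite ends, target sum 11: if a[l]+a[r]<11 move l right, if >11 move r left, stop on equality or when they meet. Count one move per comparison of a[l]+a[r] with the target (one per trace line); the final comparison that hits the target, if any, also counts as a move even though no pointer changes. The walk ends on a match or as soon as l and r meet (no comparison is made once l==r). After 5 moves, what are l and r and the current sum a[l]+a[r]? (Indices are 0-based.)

l=0 r=12: -9+34=25 >11, r--
l=0 r=11: -9+29=20 >11, r--
l=0 r=10: -9+24=15 >11, r--
l=0 r=9: -9+23=14 >11, r--
l=0 r=8: -9+22=13 >11, r--

l=0, r=7, sum=3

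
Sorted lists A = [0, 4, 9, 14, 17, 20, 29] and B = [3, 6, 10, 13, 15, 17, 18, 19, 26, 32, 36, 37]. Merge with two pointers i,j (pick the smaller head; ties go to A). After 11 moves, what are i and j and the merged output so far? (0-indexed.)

i=5, j=6, merged so far=[0, 3, 4, 6, 9, 10, 13, 14, 15, 17, 17]

[i=0,j=0] A[i]=0<=B[j]=3 take 0 → i++
[i=1,j=0] A[i]=4>B[j]=3 take 3 → j++
[i=1,j=1] A[i]=4<=B[j]=6 take 4 → i++
[i=2,j=1] A[i]=9>B[j]=6 take 6 → j++
[i=2,j=2] A[i]=9<=B[j]=10 take 9 → i++
[i=3,j=2] A[i]=14>B[j]=10 take 10 → j++
[i=3,j=3] A[i]=14>B[j]=13 take 13 → j++
[i=3,j=4] A[i]=14<=B[j]=15 take 14 → i++
[i=4,j=4] A[i]=17>B[j]=15 take 15 → j++
[i=4,j=5] A[i]=17<=B[j]=17 take 17 → i++
[i=5,j=5] A[i]=20>B[j]=17 take 17 → j++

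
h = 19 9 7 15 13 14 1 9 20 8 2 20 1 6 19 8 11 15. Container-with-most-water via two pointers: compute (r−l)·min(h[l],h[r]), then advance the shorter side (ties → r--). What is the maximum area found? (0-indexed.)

l=0 r=17: min(19,15)*17=255 best=255 *, r--
l=0 r=16: min(19,11)*16=176 best=255, r--
l=0 r=15: min(19,8)*15=120 best=255, r--
l=0 r=14: min(19,19)*14=266 best=266 *, r--
l=0 r=13: min(19,6)*13=78 best=266, r--
l=0 r=12: min(19,1)*12=12 best=266, r--
l=0 r=11: min(19,20)*11=209 best=266, l++
l=1 r=11: min(9,20)*10=90 best=266, l++
l=2 r=11: min(7,20)*9=63 best=266, l++
l=3 r=11: min(15,20)*8=120 best=266, l++
l=4 r=11: min(13,20)*7=91 best=266, l++
l=5 r=11: min(14,20)*6=84 best=266, l++
l=6 r=11: min(1,20)*5=5 best=266, l++
l=7 r=11: min(9,20)*4=36 best=266, l++
l=8 r=11: min(20,20)*3=60 best=266, r--
l=8 r=10: min(20,2)*2=4 best=266, r--
l=8 r=9: min(20,8)*1=8 best=266, r--

max area = 266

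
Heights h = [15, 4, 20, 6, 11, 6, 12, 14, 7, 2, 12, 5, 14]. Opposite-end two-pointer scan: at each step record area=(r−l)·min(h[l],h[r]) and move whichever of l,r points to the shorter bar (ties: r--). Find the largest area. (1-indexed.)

max area = 168

[1,13] min(15,14)*12=168 best=168 * → r--
[1,12] min(15,5)*11=55 best=168 → r--
[1,11] min(15,12)*10=120 best=168 → r--
[1,10] min(15,2)*9=18 best=168 → r--
[1,9] min(15,7)*8=56 best=168 → r--
[1,8] min(15,14)*7=98 best=168 → r--
[1,7] min(15,12)*6=72 best=168 → r--
[1,6] min(15,6)*5=30 best=168 → r--
[1,5] min(15,11)*4=44 best=168 → r--
[1,4] min(15,6)*3=18 best=168 → r--
[1,3] min(15,20)*2=30 best=168 → l++
[2,3] min(4,20)*1=4 best=168 → l++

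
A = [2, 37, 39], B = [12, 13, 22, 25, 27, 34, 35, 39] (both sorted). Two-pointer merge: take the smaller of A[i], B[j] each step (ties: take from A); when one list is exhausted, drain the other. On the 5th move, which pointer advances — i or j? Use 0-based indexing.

j

i=0 j=0: A[i]=2<=B[j]=12 take 2, i++
i=1 j=0: A[i]=37>B[j]=12 take 12, j++
i=1 j=1: A[i]=37>B[j]=13 take 13, j++
i=1 j=2: A[i]=37>B[j]=22 take 22, j++
i=1 j=3: A[i]=37>B[j]=25 take 25, j++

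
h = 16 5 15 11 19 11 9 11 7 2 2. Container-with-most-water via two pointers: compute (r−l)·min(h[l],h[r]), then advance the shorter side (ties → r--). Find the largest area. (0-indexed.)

max area = 77

[0,10] min(16,2)*10=20 best=20 * → r--
[0,9] min(16,2)*9=18 best=20 → r--
[0,8] min(16,7)*8=56 best=56 * → r--
[0,7] min(16,11)*7=77 best=77 * → r--
[0,6] min(16,9)*6=54 best=77 → r--
[0,5] min(16,11)*5=55 best=77 → r--
[0,4] min(16,19)*4=64 best=77 → l++
[1,4] min(5,19)*3=15 best=77 → l++
[2,4] min(15,19)*2=30 best=77 → l++
[3,4] min(11,19)*1=11 best=77 → l++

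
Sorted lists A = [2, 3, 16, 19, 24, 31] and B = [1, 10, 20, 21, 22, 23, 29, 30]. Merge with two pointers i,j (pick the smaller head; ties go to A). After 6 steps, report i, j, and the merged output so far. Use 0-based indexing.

i=4, j=2, merged so far=[1, 2, 3, 10, 16, 19]

[i=0,j=0] A[i]=2>B[j]=1 take 1 → j++
[i=0,j=1] A[i]=2<=B[j]=10 take 2 → i++
[i=1,j=1] A[i]=3<=B[j]=10 take 3 → i++
[i=2,j=1] A[i]=16>B[j]=10 take 10 → j++
[i=2,j=2] A[i]=16<=B[j]=20 take 16 → i++
[i=3,j=2] A[i]=19<=B[j]=20 take 19 → i++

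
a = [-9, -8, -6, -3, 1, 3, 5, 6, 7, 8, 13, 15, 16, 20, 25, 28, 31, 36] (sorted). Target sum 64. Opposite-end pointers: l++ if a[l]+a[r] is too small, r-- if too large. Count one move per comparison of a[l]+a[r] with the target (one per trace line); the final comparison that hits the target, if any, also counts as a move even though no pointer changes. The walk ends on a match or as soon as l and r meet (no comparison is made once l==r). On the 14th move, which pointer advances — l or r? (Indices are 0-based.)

l

l=0 r=17: -9+36=27 <64, l++
l=1 r=17: -8+36=28 <64, l++
l=2 r=17: -6+36=30 <64, l++
l=3 r=17: -3+36=33 <64, l++
l=4 r=17: 1+36=37 <64, l++
l=5 r=17: 3+36=39 <64, l++
l=6 r=17: 5+36=41 <64, l++
l=7 r=17: 6+36=42 <64, l++
l=8 r=17: 7+36=43 <64, l++
l=9 r=17: 8+36=44 <64, l++
l=10 r=17: 13+36=49 <64, l++
l=11 r=17: 15+36=51 <64, l++
l=12 r=17: 16+36=52 <64, l++
l=13 r=17: 20+36=56 <64, l++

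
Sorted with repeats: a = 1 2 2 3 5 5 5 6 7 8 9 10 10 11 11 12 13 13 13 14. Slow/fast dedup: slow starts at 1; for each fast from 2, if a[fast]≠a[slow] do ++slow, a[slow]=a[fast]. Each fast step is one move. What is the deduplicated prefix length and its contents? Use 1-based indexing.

length 13; prefix = [1, 2, 3, 5, 6, 7, 8, 9, 10, 11, 12, 13, 14]

slow=1 fast=2: a[fast]=2≠a[slow]=1 write a[2]=2, slow++,fast++
slow=2 fast=3: a[fast]=2=a[slow] dup, fast++
slow=2 fast=4: a[fast]=3≠a[slow]=2 write a[3]=3, slow++,fast++
slow=3 fast=5: a[fast]=5≠a[slow]=3 write a[4]=5, slow++,fast++
slow=4 fast=6: a[fast]=5=a[slow] dup, fast++
slow=4 fast=7: a[fast]=5=a[slow] dup, fast++
slow=4 fast=8: a[fast]=6≠a[slow]=5 write a[5]=6, slow++,fast++
slow=5 fast=9: a[fast]=7≠a[slow]=6 write a[6]=7, slow++,fast++
slow=6 fast=10: a[fast]=8≠a[slow]=7 write a[7]=8, slow++,fast++
slow=7 fast=11: a[fast]=9≠a[slow]=8 write a[8]=9, slow++,fast++
slow=8 fast=12: a[fast]=10≠a[slow]=9 write a[9]=10, slow++,fast++
slow=9 fast=13: a[fast]=10=a[slow] dup, fast++
slow=9 fast=14: a[fast]=11≠a[slow]=10 write a[10]=11, slow++,fast++
slow=10 fast=15: a[fast]=11=a[slow] dup, fast++
slow=10 fast=16: a[fast]=12≠a[slow]=11 write a[11]=12, slow++,fast++
slow=11 fast=17: a[fast]=13≠a[slow]=12 write a[12]=13, slow++,fast++
slow=12 fast=18: a[fast]=13=a[slow] dup, fast++
slow=12 fast=19: a[fast]=13=a[slow] dup, fast++
slow=12 fast=20: a[fast]=14≠a[slow]=13 write a[13]=14, slow++,fast++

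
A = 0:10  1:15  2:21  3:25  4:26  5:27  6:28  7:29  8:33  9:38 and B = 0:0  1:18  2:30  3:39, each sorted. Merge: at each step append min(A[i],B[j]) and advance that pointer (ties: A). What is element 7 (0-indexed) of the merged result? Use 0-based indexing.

[i=0,j=0] A[i]=10>B[j]=0 take 0 → j++
[i=0,j=1] A[i]=10<=B[j]=18 take 10 → i++
[i=1,j=1] A[i]=15<=B[j]=18 take 15 → i++
[i=2,j=1] A[i]=21>B[j]=18 take 18 → j++
[i=2,j=2] A[i]=21<=B[j]=30 take 21 → i++
[i=3,j=2] A[i]=25<=B[j]=30 take 25 → i++
[i=4,j=2] A[i]=26<=B[j]=30 take 26 → i++
[i=5,j=2] A[i]=27<=B[j]=30 take 27 → i++
[i=6,j=2] A[i]=28<=B[j]=30 take 28 → i++
[i=7,j=2] A[i]=29<=B[j]=30 take 29 → i++
[i=8,j=2] A[i]=33>B[j]=30 take 30 → j++
[i=8,j=3] A[i]=33<=B[j]=39 take 33 → i++
[i=9,j=3] A[i]=38<=B[j]=39 take 38 → i++
[i=10,j=3] A done, take B[j]=39 → j++

merged[7] = 27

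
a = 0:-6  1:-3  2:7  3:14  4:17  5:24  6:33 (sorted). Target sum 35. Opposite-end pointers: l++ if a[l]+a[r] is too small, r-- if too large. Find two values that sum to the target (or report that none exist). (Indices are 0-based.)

[0,6] -6+33=27 <35 → l++
[1,6] -3+33=30 <35 → l++
[2,6] 7+33=40 >35 → r--
[2,5] 7+24=31 <35 → l++
[3,5] 14+24=38 >35 → r--
[3,4] 14+17=31 <35 → l++

no pair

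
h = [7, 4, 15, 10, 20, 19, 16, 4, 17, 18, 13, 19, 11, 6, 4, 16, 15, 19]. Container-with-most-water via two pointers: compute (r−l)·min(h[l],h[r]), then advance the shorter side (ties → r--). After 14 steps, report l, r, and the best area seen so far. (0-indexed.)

l=0 r=17: min(7,19)*17=119 best=119 *, l++
l=1 r=17: min(4,19)*16=64 best=119, l++
l=2 r=17: min(15,19)*15=225 best=225 *, l++
l=3 r=17: min(10,19)*14=140 best=225, l++
l=4 r=17: min(20,19)*13=247 best=247 *, r--
l=4 r=16: min(20,15)*12=180 best=247, r--
l=4 r=15: min(20,16)*11=176 best=247, r--
l=4 r=14: min(20,4)*10=40 best=247, r--
l=4 r=13: min(20,6)*9=54 best=247, r--
l=4 r=12: min(20,11)*8=88 best=247, r--
l=4 r=11: min(20,19)*7=133 best=247, r--
l=4 r=10: min(20,13)*6=78 best=247, r--
l=4 r=9: min(20,18)*5=90 best=247, r--
l=4 r=8: min(20,17)*4=68 best=247, r--

l=4, r=7, best area=247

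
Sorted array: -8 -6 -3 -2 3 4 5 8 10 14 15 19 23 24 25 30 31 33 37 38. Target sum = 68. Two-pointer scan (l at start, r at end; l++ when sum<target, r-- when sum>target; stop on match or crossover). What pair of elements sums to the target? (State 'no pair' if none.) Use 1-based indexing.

l=1 r=20: -8+38=30 <68, l++
l=2 r=20: -6+38=32 <68, l++
l=3 r=20: -3+38=35 <68, l++
l=4 r=20: -2+38=36 <68, l++
l=5 r=20: 3+38=41 <68, l++
l=6 r=20: 4+38=42 <68, l++
l=7 r=20: 5+38=43 <68, l++
l=8 r=20: 8+38=46 <68, l++
l=9 r=20: 10+38=48 <68, l++
l=10 r=20: 14+38=52 <68, l++
l=11 r=20: 15+38=53 <68, l++
l=12 r=20: 19+38=57 <68, l++
l=13 r=20: 23+38=61 <68, l++
l=14 r=20: 24+38=62 <68, l++
l=15 r=20: 25+38=63 <68, l++
l=16 r=20: 30+38=68, found

(30, 38)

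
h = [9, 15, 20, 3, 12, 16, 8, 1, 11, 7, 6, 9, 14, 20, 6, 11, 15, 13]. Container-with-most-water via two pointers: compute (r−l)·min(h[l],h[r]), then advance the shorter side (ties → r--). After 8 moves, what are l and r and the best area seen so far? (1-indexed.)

l=1 r=18: min(9,13)*17=153 best=153 *, l++
l=2 r=18: min(15,13)*16=208 best=208 *, r--
l=2 r=17: min(15,15)*15=225 best=225 *, r--
l=2 r=16: min(15,11)*14=154 best=225, r--
l=2 r=15: min(15,6)*13=78 best=225, r--
l=2 r=14: min(15,20)*12=180 best=225, l++
l=3 r=14: min(20,20)*11=220 best=225, r--
l=3 r=13: min(20,14)*10=140 best=225, r--

l=3, r=12, best area=225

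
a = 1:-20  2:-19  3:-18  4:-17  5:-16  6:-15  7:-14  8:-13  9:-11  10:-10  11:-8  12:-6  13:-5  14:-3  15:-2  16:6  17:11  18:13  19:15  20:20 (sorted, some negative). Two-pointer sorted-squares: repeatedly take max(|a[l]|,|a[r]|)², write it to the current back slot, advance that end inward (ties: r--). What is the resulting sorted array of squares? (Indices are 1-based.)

[1,20] |-20|<=|20| out[20]=400 → r--
[1,19] |-20|>|15| out[19]=400 → l++
[2,19] |-19|>|15| out[18]=361 → l++
[3,19] |-18|>|15| out[17]=324 → l++
[4,19] |-17|>|15| out[16]=289 → l++
[5,19] |-16|>|15| out[15]=256 → l++
[6,19] |-15|<=|15| out[14]=225 → r--
[6,18] |-15|>|13| out[13]=225 → l++
[7,18] |-14|>|13| out[12]=196 → l++
[8,18] |-13|<=|13| out[11]=169 → r--
[8,17] |-13|>|11| out[10]=169 → l++
[9,17] |-11|<=|11| out[9]=121 → r--
[9,16] |-11|>|6| out[8]=121 → l++
[10,16] |-10|>|6| out[7]=100 → l++
[11,16] |-8|>|6| out[6]=64 → l++
[12,16] |-6|<=|6| out[5]=36 → r--
[12,15] |-6|>|-2| out[4]=36 → l++
[13,15] |-5|>|-2| out[3]=25 → l++
[14,15] |-3|>|-2| out[2]=9 → l++
[15,15] |-2|<=|-2| out[1]=4 → r--

[4, 9, 25, 36, 36, 64, 100, 121, 121, 169, 169, 196, 225, 225, 256, 289, 324, 361, 400, 400]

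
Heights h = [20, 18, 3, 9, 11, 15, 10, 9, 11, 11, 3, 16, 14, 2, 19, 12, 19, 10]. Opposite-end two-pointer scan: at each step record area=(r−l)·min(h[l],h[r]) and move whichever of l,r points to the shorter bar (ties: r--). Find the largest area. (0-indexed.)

max area = 304

[0,17] min(20,10)*17=170 best=170 * → r--
[0,16] min(20,19)*16=304 best=304 * → r--
[0,15] min(20,12)*15=180 best=304 → r--
[0,14] min(20,19)*14=266 best=304 → r--
[0,13] min(20,2)*13=26 best=304 → r--
[0,12] min(20,14)*12=168 best=304 → r--
[0,11] min(20,16)*11=176 best=304 → r--
[0,10] min(20,3)*10=30 best=304 → r--
[0,9] min(20,11)*9=99 best=304 → r--
[0,8] min(20,11)*8=88 best=304 → r--
[0,7] min(20,9)*7=63 best=304 → r--
[0,6] min(20,10)*6=60 best=304 → r--
[0,5] min(20,15)*5=75 best=304 → r--
[0,4] min(20,11)*4=44 best=304 → r--
[0,3] min(20,9)*3=27 best=304 → r--
[0,2] min(20,3)*2=6 best=304 → r--
[0,1] min(20,18)*1=18 best=304 → r--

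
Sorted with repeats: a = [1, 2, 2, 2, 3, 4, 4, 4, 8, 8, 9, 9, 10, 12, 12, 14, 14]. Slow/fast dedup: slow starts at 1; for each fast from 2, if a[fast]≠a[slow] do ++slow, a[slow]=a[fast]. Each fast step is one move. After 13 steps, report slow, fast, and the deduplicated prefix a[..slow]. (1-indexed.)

slow=8, fast=15, prefix=[1, 2, 3, 4, 8, 9, 10, 12]

slow=1 fast=2: a[fast]=2≠a[slow]=1 write a[2]=2, slow++,fast++
slow=2 fast=3: a[fast]=2=a[slow] dup, fast++
slow=2 fast=4: a[fast]=2=a[slow] dup, fast++
slow=2 fast=5: a[fast]=3≠a[slow]=2 write a[3]=3, slow++,fast++
slow=3 fast=6: a[fast]=4≠a[slow]=3 write a[4]=4, slow++,fast++
slow=4 fast=7: a[fast]=4=a[slow] dup, fast++
slow=4 fast=8: a[fast]=4=a[slow] dup, fast++
slow=4 fast=9: a[fast]=8≠a[slow]=4 write a[5]=8, slow++,fast++
slow=5 fast=10: a[fast]=8=a[slow] dup, fast++
slow=5 fast=11: a[fast]=9≠a[slow]=8 write a[6]=9, slow++,fast++
slow=6 fast=12: a[fast]=9=a[slow] dup, fast++
slow=6 fast=13: a[fast]=10≠a[slow]=9 write a[7]=10, slow++,fast++
slow=7 fast=14: a[fast]=12≠a[slow]=10 write a[8]=12, slow++,fast++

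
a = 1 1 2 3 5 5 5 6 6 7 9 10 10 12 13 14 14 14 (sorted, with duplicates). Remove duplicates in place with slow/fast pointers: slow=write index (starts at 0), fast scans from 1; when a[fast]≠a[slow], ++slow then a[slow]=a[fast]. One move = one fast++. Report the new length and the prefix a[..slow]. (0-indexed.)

slow=0 fast=1: a[fast]=1=a[slow] dup, fast++
slow=0 fast=2: a[fast]=2≠a[slow]=1 write a[1]=2, slow++,fast++
slow=1 fast=3: a[fast]=3≠a[slow]=2 write a[2]=3, slow++,fast++
slow=2 fast=4: a[fast]=5≠a[slow]=3 write a[3]=5, slow++,fast++
slow=3 fast=5: a[fast]=5=a[slow] dup, fast++
slow=3 fast=6: a[fast]=5=a[slow] dup, fast++
slow=3 fast=7: a[fast]=6≠a[slow]=5 write a[4]=6, slow++,fast++
slow=4 fast=8: a[fast]=6=a[slow] dup, fast++
slow=4 fast=9: a[fast]=7≠a[slow]=6 write a[5]=7, slow++,fast++
slow=5 fast=10: a[fast]=9≠a[slow]=7 write a[6]=9, slow++,fast++
slow=6 fast=11: a[fast]=10≠a[slow]=9 write a[7]=10, slow++,fast++
slow=7 fast=12: a[fast]=10=a[slow] dup, fast++
slow=7 fast=13: a[fast]=12≠a[slow]=10 write a[8]=12, slow++,fast++
slow=8 fast=14: a[fast]=13≠a[slow]=12 write a[9]=13, slow++,fast++
slow=9 fast=15: a[fast]=14≠a[slow]=13 write a[10]=14, slow++,fast++
slow=10 fast=16: a[fast]=14=a[slow] dup, fast++
slow=10 fast=17: a[fast]=14=a[slow] dup, fast++

length 11; prefix = [1, 2, 3, 5, 6, 7, 9, 10, 12, 13, 14]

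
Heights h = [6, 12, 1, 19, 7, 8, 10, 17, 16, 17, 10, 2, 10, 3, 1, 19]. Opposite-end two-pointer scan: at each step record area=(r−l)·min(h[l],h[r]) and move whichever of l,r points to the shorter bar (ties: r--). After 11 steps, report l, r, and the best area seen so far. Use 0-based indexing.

l=0 r=15: min(6,19)*15=90 best=90 *, l++
l=1 r=15: min(12,19)*14=168 best=168 *, l++
l=2 r=15: min(1,19)*13=13 best=168, l++
l=3 r=15: min(19,19)*12=228 best=228 *, r--
l=3 r=14: min(19,1)*11=11 best=228, r--
l=3 r=13: min(19,3)*10=30 best=228, r--
l=3 r=12: min(19,10)*9=90 best=228, r--
l=3 r=11: min(19,2)*8=16 best=228, r--
l=3 r=10: min(19,10)*7=70 best=228, r--
l=3 r=9: min(19,17)*6=102 best=228, r--
l=3 r=8: min(19,16)*5=80 best=228, r--

l=3, r=7, best area=228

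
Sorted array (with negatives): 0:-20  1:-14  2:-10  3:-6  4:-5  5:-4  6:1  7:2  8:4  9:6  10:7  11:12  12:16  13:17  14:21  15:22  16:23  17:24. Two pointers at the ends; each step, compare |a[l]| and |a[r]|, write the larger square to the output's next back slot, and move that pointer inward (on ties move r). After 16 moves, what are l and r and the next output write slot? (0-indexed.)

l=6, r=7, next write slot=1

l=0 r=17: |-20|<=|24| out[17]=576, r--
l=0 r=16: |-20|<=|23| out[16]=529, r--
l=0 r=15: |-20|<=|22| out[15]=484, r--
l=0 r=14: |-20|<=|21| out[14]=441, r--
l=0 r=13: |-20|>|17| out[13]=400, l++
l=1 r=13: |-14|<=|17| out[12]=289, r--
l=1 r=12: |-14|<=|16| out[11]=256, r--
l=1 r=11: |-14|>|12| out[10]=196, l++
l=2 r=11: |-10|<=|12| out[9]=144, r--
l=2 r=10: |-10|>|7| out[8]=100, l++
l=3 r=10: |-6|<=|7| out[7]=49, r--
l=3 r=9: |-6|<=|6| out[6]=36, r--
l=3 r=8: |-6|>|4| out[5]=36, l++
l=4 r=8: |-5|>|4| out[4]=25, l++
l=5 r=8: |-4|<=|4| out[3]=16, r--
l=5 r=7: |-4|>|2| out[2]=16, l++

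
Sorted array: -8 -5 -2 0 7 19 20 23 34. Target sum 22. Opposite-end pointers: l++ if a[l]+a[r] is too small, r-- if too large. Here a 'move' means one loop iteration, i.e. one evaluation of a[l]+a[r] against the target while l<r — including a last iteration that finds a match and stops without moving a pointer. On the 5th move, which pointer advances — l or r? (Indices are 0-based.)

r

[0,8] -8+34=26 >22 → r--
[0,7] -8+23=15 <22 → l++
[1,7] -5+23=18 <22 → l++
[2,7] -2+23=21 <22 → l++
[3,7] 0+23=23 >22 → r--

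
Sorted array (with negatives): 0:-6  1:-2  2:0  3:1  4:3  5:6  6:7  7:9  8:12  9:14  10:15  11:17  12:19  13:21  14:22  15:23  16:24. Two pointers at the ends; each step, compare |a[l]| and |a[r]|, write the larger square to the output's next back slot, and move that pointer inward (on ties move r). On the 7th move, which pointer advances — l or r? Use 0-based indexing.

[0,16] |-6|<=|24| out[16]=576 → r--
[0,15] |-6|<=|23| out[15]=529 → r--
[0,14] |-6|<=|22| out[14]=484 → r--
[0,13] |-6|<=|21| out[13]=441 → r--
[0,12] |-6|<=|19| out[12]=361 → r--
[0,11] |-6|<=|17| out[11]=289 → r--
[0,10] |-6|<=|15| out[10]=225 → r--

r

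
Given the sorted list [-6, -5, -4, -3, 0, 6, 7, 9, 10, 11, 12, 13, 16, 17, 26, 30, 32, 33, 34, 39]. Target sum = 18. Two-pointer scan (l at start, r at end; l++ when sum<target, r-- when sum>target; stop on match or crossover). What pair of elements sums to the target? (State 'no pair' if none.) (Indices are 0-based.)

[0,19] -6+39=33 >18 → r--
[0,18] -6+34=28 >18 → r--
[0,17] -6+33=27 >18 → r--
[0,16] -6+32=26 >18 → r--
[0,15] -6+30=24 >18 → r--
[0,14] -6+26=20 >18 → r--
[0,13] -6+17=11 <18 → l++
[1,13] -5+17=12 <18 → l++
[2,13] -4+17=13 <18 → l++
[3,13] -3+17=14 <18 → l++
[4,13] 0+17=17 <18 → l++
[5,13] 6+17=23 >18 → r--
[5,12] 6+16=22 >18 → r--
[5,11] 6+13=19 >18 → r--
[5,10] 6+12=18 → found

(6, 12)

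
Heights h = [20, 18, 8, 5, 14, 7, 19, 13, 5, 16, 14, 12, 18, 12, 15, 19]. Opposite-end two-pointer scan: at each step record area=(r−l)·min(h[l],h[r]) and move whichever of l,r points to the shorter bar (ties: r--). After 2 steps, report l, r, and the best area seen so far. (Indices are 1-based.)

l=1 r=16: min(20,19)*15=285 best=285 *, r--
l=1 r=15: min(20,15)*14=210 best=285, r--

l=1, r=14, best area=285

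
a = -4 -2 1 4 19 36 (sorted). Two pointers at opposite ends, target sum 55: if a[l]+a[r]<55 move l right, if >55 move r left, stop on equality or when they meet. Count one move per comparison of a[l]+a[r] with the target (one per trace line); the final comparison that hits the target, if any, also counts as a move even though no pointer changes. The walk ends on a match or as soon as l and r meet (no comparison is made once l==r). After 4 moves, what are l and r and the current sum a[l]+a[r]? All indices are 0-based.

l=0 r=5: -4+36=32 <55, l++
l=1 r=5: -2+36=34 <55, l++
l=2 r=5: 1+36=37 <55, l++
l=3 r=5: 4+36=40 <55, l++

l=4, r=5, sum=55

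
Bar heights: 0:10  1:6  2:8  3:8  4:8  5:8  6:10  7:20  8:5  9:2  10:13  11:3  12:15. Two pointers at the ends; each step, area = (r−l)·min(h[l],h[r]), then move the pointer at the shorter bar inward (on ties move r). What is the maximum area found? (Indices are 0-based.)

l=0 r=12: min(10,15)*12=120 best=120 *, l++
l=1 r=12: min(6,15)*11=66 best=120, l++
l=2 r=12: min(8,15)*10=80 best=120, l++
l=3 r=12: min(8,15)*9=72 best=120, l++
l=4 r=12: min(8,15)*8=64 best=120, l++
l=5 r=12: min(8,15)*7=56 best=120, l++
l=6 r=12: min(10,15)*6=60 best=120, l++
l=7 r=12: min(20,15)*5=75 best=120, r--
l=7 r=11: min(20,3)*4=12 best=120, r--
l=7 r=10: min(20,13)*3=39 best=120, r--
l=7 r=9: min(20,2)*2=4 best=120, r--
l=7 r=8: min(20,5)*1=5 best=120, r--

max area = 120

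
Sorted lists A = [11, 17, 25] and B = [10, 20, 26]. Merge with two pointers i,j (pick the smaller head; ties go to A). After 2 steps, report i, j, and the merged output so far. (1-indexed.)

i=1 j=1: A[i]=11>B[j]=10 take 10, j++
i=1 j=2: A[i]=11<=B[j]=20 take 11, i++

i=2, j=2, merged so far=[10, 11]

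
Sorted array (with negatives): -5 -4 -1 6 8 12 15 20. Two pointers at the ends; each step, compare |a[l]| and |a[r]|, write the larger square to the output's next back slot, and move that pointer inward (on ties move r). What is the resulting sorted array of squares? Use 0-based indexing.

[1, 16, 25, 36, 64, 144, 225, 400]

l=0 r=7: |-5|<=|20| out[7]=400, r--
l=0 r=6: |-5|<=|15| out[6]=225, r--
l=0 r=5: |-5|<=|12| out[5]=144, r--
l=0 r=4: |-5|<=|8| out[4]=64, r--
l=0 r=3: |-5|<=|6| out[3]=36, r--
l=0 r=2: |-5|>|-1| out[2]=25, l++
l=1 r=2: |-4|>|-1| out[1]=16, l++
l=2 r=2: |-1|<=|-1| out[0]=1, r--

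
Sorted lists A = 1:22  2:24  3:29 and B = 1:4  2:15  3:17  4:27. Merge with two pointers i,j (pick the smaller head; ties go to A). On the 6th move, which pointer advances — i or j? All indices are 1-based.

j

[i=1,j=1] A[i]=22>B[j]=4 take 4 → j++
[i=1,j=2] A[i]=22>B[j]=15 take 15 → j++
[i=1,j=3] A[i]=22>B[j]=17 take 17 → j++
[i=1,j=4] A[i]=22<=B[j]=27 take 22 → i++
[i=2,j=4] A[i]=24<=B[j]=27 take 24 → i++
[i=3,j=4] A[i]=29>B[j]=27 take 27 → j++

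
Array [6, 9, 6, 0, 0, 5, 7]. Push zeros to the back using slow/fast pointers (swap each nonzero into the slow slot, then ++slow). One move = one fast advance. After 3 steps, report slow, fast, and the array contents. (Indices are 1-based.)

slow=4, fast=4, a=[6, 9, 6, 0, 0, 5, 7]

slow=1 fast=1: a[fast]=6≠0 swap→a[1]=6, slow++,fast++
slow=2 fast=2: a[fast]=9≠0 swap→a[2]=9, slow++,fast++
slow=3 fast=3: a[fast]=6≠0 swap→a[3]=6, slow++,fast++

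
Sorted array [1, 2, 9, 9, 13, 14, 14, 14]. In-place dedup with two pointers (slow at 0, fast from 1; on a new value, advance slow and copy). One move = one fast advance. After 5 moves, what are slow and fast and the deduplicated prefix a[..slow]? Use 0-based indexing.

slow=4, fast=6, prefix=[1, 2, 9, 13, 14]

(s=0,f=1) a[fast]=2≠a[slow]=1 write a[1]=2 → slow++,fast++
(s=1,f=2) a[fast]=9≠a[slow]=2 write a[2]=9 → slow++,fast++
(s=2,f=3) a[fast]=9=a[slow] dup → fast++
(s=2,f=4) a[fast]=13≠a[slow]=9 write a[3]=13 → slow++,fast++
(s=3,f=5) a[fast]=14≠a[slow]=13 write a[4]=14 → slow++,fast++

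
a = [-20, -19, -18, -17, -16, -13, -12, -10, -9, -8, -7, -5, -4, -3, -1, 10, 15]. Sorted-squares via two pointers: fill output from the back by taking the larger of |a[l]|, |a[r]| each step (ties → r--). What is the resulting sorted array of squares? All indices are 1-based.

[1, 9, 16, 25, 49, 64, 81, 100, 100, 144, 169, 225, 256, 289, 324, 361, 400]

[1,17] |-20|>|15| out[17]=400 → l++
[2,17] |-19|>|15| out[16]=361 → l++
[3,17] |-18|>|15| out[15]=324 → l++
[4,17] |-17|>|15| out[14]=289 → l++
[5,17] |-16|>|15| out[13]=256 → l++
[6,17] |-13|<=|15| out[12]=225 → r--
[6,16] |-13|>|10| out[11]=169 → l++
[7,16] |-12|>|10| out[10]=144 → l++
[8,16] |-10|<=|10| out[9]=100 → r--
[8,15] |-10|>|-1| out[8]=100 → l++
[9,15] |-9|>|-1| out[7]=81 → l++
[10,15] |-8|>|-1| out[6]=64 → l++
[11,15] |-7|>|-1| out[5]=49 → l++
[12,15] |-5|>|-1| out[4]=25 → l++
[13,15] |-4|>|-1| out[3]=16 → l++
[14,15] |-3|>|-1| out[2]=9 → l++
[15,15] |-1|<=|-1| out[1]=1 → r--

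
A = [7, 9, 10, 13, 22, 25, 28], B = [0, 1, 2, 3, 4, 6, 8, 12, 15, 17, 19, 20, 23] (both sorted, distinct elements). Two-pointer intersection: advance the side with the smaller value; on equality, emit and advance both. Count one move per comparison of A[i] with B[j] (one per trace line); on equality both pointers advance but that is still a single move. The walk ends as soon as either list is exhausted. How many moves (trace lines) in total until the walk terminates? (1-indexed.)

[i=1,j=1] 7>0 → j++
[i=1,j=2] 7>1 → j++
[i=1,j=3] 7>2 → j++
[i=1,j=4] 7>3 → j++
[i=1,j=5] 7>4 → j++
[i=1,j=6] 7>6 → j++
[i=1,j=7] 7<8 → i++
[i=2,j=7] 9>8 → j++
[i=2,j=8] 9<12 → i++
[i=3,j=8] 10<12 → i++
[i=4,j=8] 13>12 → j++
[i=4,j=9] 13<15 → i++
[i=5,j=9] 22>15 → j++
[i=5,j=10] 22>17 → j++
[i=5,j=11] 22>19 → j++
[i=5,j=12] 22>20 → j++
[i=5,j=13] 22<23 → i++
[i=6,j=13] 25>23 → j++

18 moves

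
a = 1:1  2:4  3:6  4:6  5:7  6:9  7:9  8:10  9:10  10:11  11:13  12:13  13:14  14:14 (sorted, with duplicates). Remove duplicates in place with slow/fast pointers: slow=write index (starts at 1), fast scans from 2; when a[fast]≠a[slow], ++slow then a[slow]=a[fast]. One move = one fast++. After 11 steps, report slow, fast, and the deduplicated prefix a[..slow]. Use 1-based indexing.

slow=8, fast=13, prefix=[1, 4, 6, 7, 9, 10, 11, 13]

slow=1 fast=2: a[fast]=4≠a[slow]=1 write a[2]=4, slow++,fast++
slow=2 fast=3: a[fast]=6≠a[slow]=4 write a[3]=6, slow++,fast++
slow=3 fast=4: a[fast]=6=a[slow] dup, fast++
slow=3 fast=5: a[fast]=7≠a[slow]=6 write a[4]=7, slow++,fast++
slow=4 fast=6: a[fast]=9≠a[slow]=7 write a[5]=9, slow++,fast++
slow=5 fast=7: a[fast]=9=a[slow] dup, fast++
slow=5 fast=8: a[fast]=10≠a[slow]=9 write a[6]=10, slow++,fast++
slow=6 fast=9: a[fast]=10=a[slow] dup, fast++
slow=6 fast=10: a[fast]=11≠a[slow]=10 write a[7]=11, slow++,fast++
slow=7 fast=11: a[fast]=13≠a[slow]=11 write a[8]=13, slow++,fast++
slow=8 fast=12: a[fast]=13=a[slow] dup, fast++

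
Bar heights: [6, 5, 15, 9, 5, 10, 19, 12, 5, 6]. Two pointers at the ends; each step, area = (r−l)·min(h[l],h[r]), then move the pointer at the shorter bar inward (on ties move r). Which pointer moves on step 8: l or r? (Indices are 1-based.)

l=1 r=10: min(6,6)*9=54 best=54 *, r--
l=1 r=9: min(6,5)*8=40 best=54, r--
l=1 r=8: min(6,12)*7=42 best=54, l++
l=2 r=8: min(5,12)*6=30 best=54, l++
l=3 r=8: min(15,12)*5=60 best=60 *, r--
l=3 r=7: min(15,19)*4=60 best=60, l++
l=4 r=7: min(9,19)*3=27 best=60, l++
l=5 r=7: min(5,19)*2=10 best=60, l++

l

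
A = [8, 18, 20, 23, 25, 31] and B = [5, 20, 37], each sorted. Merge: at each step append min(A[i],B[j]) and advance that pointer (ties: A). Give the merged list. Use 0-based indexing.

[5, 8, 18, 20, 20, 23, 25, 31, 37]

i=0 j=0: A[i]=8>B[j]=5 take 5, j++
i=0 j=1: A[i]=8<=B[j]=20 take 8, i++
i=1 j=1: A[i]=18<=B[j]=20 take 18, i++
i=2 j=1: A[i]=20<=B[j]=20 take 20, i++
i=3 j=1: A[i]=23>B[j]=20 take 20, j++
i=3 j=2: A[i]=23<=B[j]=37 take 23, i++
i=4 j=2: A[i]=25<=B[j]=37 take 25, i++
i=5 j=2: A[i]=31<=B[j]=37 take 31, i++
i=6 j=2: A done, take B[j]=37, j++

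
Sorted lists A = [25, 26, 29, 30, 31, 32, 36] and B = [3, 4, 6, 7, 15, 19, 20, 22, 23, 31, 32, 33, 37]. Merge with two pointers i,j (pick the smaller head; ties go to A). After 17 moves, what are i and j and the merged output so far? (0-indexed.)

i=6, j=11, merged so far=[3, 4, 6, 7, 15, 19, 20, 22, 23, 25, 26, 29, 30, 31, 31, 32, 32]

[i=0,j=0] A[i]=25>B[j]=3 take 3 → j++
[i=0,j=1] A[i]=25>B[j]=4 take 4 → j++
[i=0,j=2] A[i]=25>B[j]=6 take 6 → j++
[i=0,j=3] A[i]=25>B[j]=7 take 7 → j++
[i=0,j=4] A[i]=25>B[j]=15 take 15 → j++
[i=0,j=5] A[i]=25>B[j]=19 take 19 → j++
[i=0,j=6] A[i]=25>B[j]=20 take 20 → j++
[i=0,j=7] A[i]=25>B[j]=22 take 22 → j++
[i=0,j=8] A[i]=25>B[j]=23 take 23 → j++
[i=0,j=9] A[i]=25<=B[j]=31 take 25 → i++
[i=1,j=9] A[i]=26<=B[j]=31 take 26 → i++
[i=2,j=9] A[i]=29<=B[j]=31 take 29 → i++
[i=3,j=9] A[i]=30<=B[j]=31 take 30 → i++
[i=4,j=9] A[i]=31<=B[j]=31 take 31 → i++
[i=5,j=9] A[i]=32>B[j]=31 take 31 → j++
[i=5,j=10] A[i]=32<=B[j]=32 take 32 → i++
[i=6,j=10] A[i]=36>B[j]=32 take 32 → j++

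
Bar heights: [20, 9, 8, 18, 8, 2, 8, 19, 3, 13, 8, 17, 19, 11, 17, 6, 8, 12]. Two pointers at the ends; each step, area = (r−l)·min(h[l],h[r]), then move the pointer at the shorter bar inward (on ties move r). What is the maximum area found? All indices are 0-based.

max area = 238

l=0 r=17: min(20,12)*17=204 best=204 *, r--
l=0 r=16: min(20,8)*16=128 best=204, r--
l=0 r=15: min(20,6)*15=90 best=204, r--
l=0 r=14: min(20,17)*14=238 best=238 *, r--
l=0 r=13: min(20,11)*13=143 best=238, r--
l=0 r=12: min(20,19)*12=228 best=238, r--
l=0 r=11: min(20,17)*11=187 best=238, r--
l=0 r=10: min(20,8)*10=80 best=238, r--
l=0 r=9: min(20,13)*9=117 best=238, r--
l=0 r=8: min(20,3)*8=24 best=238, r--
l=0 r=7: min(20,19)*7=133 best=238, r--
l=0 r=6: min(20,8)*6=48 best=238, r--
l=0 r=5: min(20,2)*5=10 best=238, r--
l=0 r=4: min(20,8)*4=32 best=238, r--
l=0 r=3: min(20,18)*3=54 best=238, r--
l=0 r=2: min(20,8)*2=16 best=238, r--
l=0 r=1: min(20,9)*1=9 best=238, r--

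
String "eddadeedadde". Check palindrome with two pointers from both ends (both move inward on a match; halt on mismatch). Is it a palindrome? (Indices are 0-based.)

palindrome

[0,11] 'e'=='e' → l++,r--
[1,10] 'd'=='d' → l++,r--
[2,9] 'd'=='d' → l++,r--
[3,8] 'a'=='a' → l++,r--
[4,7] 'd'=='d' → l++,r--
[5,6] 'e'=='e' → l++,r--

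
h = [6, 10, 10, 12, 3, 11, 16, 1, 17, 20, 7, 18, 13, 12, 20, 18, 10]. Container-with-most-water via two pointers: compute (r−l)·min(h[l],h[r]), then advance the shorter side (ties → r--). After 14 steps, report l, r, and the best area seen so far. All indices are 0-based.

[0,16] min(6,10)*16=96 best=96 * → l++
[1,16] min(10,10)*15=150 best=150 * → r--
[1,15] min(10,18)*14=140 best=150 → l++
[2,15] min(10,18)*13=130 best=150 → l++
[3,15] min(12,18)*12=144 best=150 → l++
[4,15] min(3,18)*11=33 best=150 → l++
[5,15] min(11,18)*10=110 best=150 → l++
[6,15] min(16,18)*9=144 best=150 → l++
[7,15] min(1,18)*8=8 best=150 → l++
[8,15] min(17,18)*7=119 best=150 → l++
[9,15] min(20,18)*6=108 best=150 → r--
[9,14] min(20,20)*5=100 best=150 → r--
[9,13] min(20,12)*4=48 best=150 → r--
[9,12] min(20,13)*3=39 best=150 → r--

l=9, r=11, best area=150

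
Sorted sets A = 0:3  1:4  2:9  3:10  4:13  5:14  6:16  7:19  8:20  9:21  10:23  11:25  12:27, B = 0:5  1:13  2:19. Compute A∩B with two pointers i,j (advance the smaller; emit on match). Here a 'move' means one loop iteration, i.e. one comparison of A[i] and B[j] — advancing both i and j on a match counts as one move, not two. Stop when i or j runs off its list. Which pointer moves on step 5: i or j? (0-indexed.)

[i=0,j=0] 3<5 → i++
[i=1,j=0] 4<5 → i++
[i=2,j=0] 9>5 → j++
[i=2,j=1] 9<13 → i++
[i=3,j=1] 10<13 → i++

i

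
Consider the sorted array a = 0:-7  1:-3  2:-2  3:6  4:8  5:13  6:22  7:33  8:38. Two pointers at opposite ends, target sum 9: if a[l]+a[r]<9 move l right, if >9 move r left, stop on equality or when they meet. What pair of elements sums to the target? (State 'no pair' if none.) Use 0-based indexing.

no pair

[0,8] -7+38=31 >9 → r--
[0,7] -7+33=26 >9 → r--
[0,6] -7+22=15 >9 → r--
[0,5] -7+13=6 <9 → l++
[1,5] -3+13=10 >9 → r--
[1,4] -3+8=5 <9 → l++
[2,4] -2+8=6 <9 → l++
[3,4] 6+8=14 >9 → r--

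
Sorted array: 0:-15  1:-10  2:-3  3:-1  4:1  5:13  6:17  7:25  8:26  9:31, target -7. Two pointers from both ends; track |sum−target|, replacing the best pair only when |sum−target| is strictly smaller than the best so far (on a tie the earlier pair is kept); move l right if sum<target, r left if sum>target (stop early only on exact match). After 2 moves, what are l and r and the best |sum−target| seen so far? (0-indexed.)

l=0, r=7, best |Δ|=18

l=0 r=9: -15+31=16 d=23 *, r--
l=0 r=8: -15+26=11 d=18 *, r--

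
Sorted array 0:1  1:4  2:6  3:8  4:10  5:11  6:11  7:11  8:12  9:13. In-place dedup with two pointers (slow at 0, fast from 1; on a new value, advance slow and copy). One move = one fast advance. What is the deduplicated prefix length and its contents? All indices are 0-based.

(s=0,f=1) a[fast]=4≠a[slow]=1 write a[1]=4 → slow++,fast++
(s=1,f=2) a[fast]=6≠a[slow]=4 write a[2]=6 → slow++,fast++
(s=2,f=3) a[fast]=8≠a[slow]=6 write a[3]=8 → slow++,fast++
(s=3,f=4) a[fast]=10≠a[slow]=8 write a[4]=10 → slow++,fast++
(s=4,f=5) a[fast]=11≠a[slow]=10 write a[5]=11 → slow++,fast++
(s=5,f=6) a[fast]=11=a[slow] dup → fast++
(s=5,f=7) a[fast]=11=a[slow] dup → fast++
(s=5,f=8) a[fast]=12≠a[slow]=11 write a[6]=12 → slow++,fast++
(s=6,f=9) a[fast]=13≠a[slow]=12 write a[7]=13 → slow++,fast++

length 8; prefix = [1, 4, 6, 8, 10, 11, 12, 13]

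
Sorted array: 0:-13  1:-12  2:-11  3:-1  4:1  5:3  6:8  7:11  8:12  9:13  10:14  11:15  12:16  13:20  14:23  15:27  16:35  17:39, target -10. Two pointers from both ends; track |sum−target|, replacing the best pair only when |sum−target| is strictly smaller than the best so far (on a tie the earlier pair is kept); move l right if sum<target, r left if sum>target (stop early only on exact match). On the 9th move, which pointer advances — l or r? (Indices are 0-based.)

[0,17] -13+39=26 d=36 * → r--
[0,16] -13+35=22 d=32 * → r--
[0,15] -13+27=14 d=24 * → r--
[0,14] -13+23=10 d=20 * → r--
[0,13] -13+20=7 d=17 * → r--
[0,12] -13+16=3 d=13 * → r--
[0,11] -13+15=2 d=12 * → r--
[0,10] -13+14=1 d=11 * → r--
[0,9] -13+13=0 d=10 * → r--

r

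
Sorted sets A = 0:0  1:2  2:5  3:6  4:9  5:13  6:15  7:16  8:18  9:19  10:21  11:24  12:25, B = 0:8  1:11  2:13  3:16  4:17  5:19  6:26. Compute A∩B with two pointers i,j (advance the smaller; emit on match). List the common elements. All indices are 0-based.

intersection = [13, 16, 19]

i=0 j=0: 0<8, i++
i=1 j=0: 2<8, i++
i=2 j=0: 5<8, i++
i=3 j=0: 6<8, i++
i=4 j=0: 9>8, j++
i=4 j=1: 9<11, i++
i=5 j=1: 13>11, j++
i=5 j=2: 13==13 emit, i++,j++
i=6 j=3: 15<16, i++
i=7 j=3: 16==16 emit, i++,j++
i=8 j=4: 18>17, j++
i=8 j=5: 18<19, i++
i=9 j=5: 19==19 emit, i++,j++
i=10 j=6: 21<26, i++
i=11 j=6: 24<26, i++
i=12 j=6: 25<26, i++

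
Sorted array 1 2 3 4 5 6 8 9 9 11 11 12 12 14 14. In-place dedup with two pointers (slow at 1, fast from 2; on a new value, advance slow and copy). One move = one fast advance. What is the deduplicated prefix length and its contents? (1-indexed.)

slow=1 fast=2: a[fast]=2≠a[slow]=1 write a[2]=2, slow++,fast++
slow=2 fast=3: a[fast]=3≠a[slow]=2 write a[3]=3, slow++,fast++
slow=3 fast=4: a[fast]=4≠a[slow]=3 write a[4]=4, slow++,fast++
slow=4 fast=5: a[fast]=5≠a[slow]=4 write a[5]=5, slow++,fast++
slow=5 fast=6: a[fast]=6≠a[slow]=5 write a[6]=6, slow++,fast++
slow=6 fast=7: a[fast]=8≠a[slow]=6 write a[7]=8, slow++,fast++
slow=7 fast=8: a[fast]=9≠a[slow]=8 write a[8]=9, slow++,fast++
slow=8 fast=9: a[fast]=9=a[slow] dup, fast++
slow=8 fast=10: a[fast]=11≠a[slow]=9 write a[9]=11, slow++,fast++
slow=9 fast=11: a[fast]=11=a[slow] dup, fast++
slow=9 fast=12: a[fast]=12≠a[slow]=11 write a[10]=12, slow++,fast++
slow=10 fast=13: a[fast]=12=a[slow] dup, fast++
slow=10 fast=14: a[fast]=14≠a[slow]=12 write a[11]=14, slow++,fast++
slow=11 fast=15: a[fast]=14=a[slow] dup, fast++

length 11; prefix = [1, 2, 3, 4, 5, 6, 8, 9, 11, 12, 14]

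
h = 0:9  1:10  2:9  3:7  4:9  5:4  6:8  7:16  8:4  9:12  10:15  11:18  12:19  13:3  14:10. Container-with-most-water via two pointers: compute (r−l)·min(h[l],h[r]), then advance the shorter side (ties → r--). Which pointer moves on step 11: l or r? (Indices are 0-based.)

l

l=0 r=14: min(9,10)*14=126 best=126 *, l++
l=1 r=14: min(10,10)*13=130 best=130 *, r--
l=1 r=13: min(10,3)*12=36 best=130, r--
l=1 r=12: min(10,19)*11=110 best=130, l++
l=2 r=12: min(9,19)*10=90 best=130, l++
l=3 r=12: min(7,19)*9=63 best=130, l++
l=4 r=12: min(9,19)*8=72 best=130, l++
l=5 r=12: min(4,19)*7=28 best=130, l++
l=6 r=12: min(8,19)*6=48 best=130, l++
l=7 r=12: min(16,19)*5=80 best=130, l++
l=8 r=12: min(4,19)*4=16 best=130, l++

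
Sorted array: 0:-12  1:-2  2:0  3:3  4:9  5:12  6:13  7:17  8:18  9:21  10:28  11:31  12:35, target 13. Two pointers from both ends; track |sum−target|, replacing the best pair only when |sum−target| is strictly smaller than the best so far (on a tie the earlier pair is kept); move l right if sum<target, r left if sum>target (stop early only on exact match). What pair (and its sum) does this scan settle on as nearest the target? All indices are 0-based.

l=0 r=12: -12+35=23 d=10 *, r--
l=0 r=11: -12+31=19 d=6 *, r--
l=0 r=10: -12+28=16 d=3 *, r--
l=0 r=9: -12+21=9 d=4, l++
l=1 r=9: -2+21=19 d=6, r--
l=1 r=8: -2+18=16 d=3, r--
l=1 r=7: -2+17=15 d=2 *, r--
l=1 r=6: -2+13=11 d=2, l++
l=2 r=6: 0+13=13 d=0 *, stop

pair (0, 13) with sum 13 (|Δ|=0)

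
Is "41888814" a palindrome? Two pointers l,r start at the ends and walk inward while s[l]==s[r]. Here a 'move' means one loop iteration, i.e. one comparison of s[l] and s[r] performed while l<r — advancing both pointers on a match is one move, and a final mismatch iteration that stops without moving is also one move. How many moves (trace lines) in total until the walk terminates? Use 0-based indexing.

l=0 r=7: '4'=='4', l++,r--
l=1 r=6: '1'=='1', l++,r--
l=2 r=5: '8'=='8', l++,r--
l=3 r=4: '8'=='8', l++,r--

4 moves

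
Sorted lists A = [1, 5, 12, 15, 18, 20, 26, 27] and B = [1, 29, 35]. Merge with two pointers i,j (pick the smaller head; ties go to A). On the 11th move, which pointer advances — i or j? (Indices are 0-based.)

i=0 j=0: A[i]=1<=B[j]=1 take 1, i++
i=1 j=0: A[i]=5>B[j]=1 take 1, j++
i=1 j=1: A[i]=5<=B[j]=29 take 5, i++
i=2 j=1: A[i]=12<=B[j]=29 take 12, i++
i=3 j=1: A[i]=15<=B[j]=29 take 15, i++
i=4 j=1: A[i]=18<=B[j]=29 take 18, i++
i=5 j=1: A[i]=20<=B[j]=29 take 20, i++
i=6 j=1: A[i]=26<=B[j]=29 take 26, i++
i=7 j=1: A[i]=27<=B[j]=29 take 27, i++
i=8 j=1: A done, take B[j]=29, j++
i=8 j=2: A done, take B[j]=35, j++

j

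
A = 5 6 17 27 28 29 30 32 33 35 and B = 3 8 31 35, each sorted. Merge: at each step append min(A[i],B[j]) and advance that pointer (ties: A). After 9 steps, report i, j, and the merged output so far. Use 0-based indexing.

[i=0,j=0] A[i]=5>B[j]=3 take 3 → j++
[i=0,j=1] A[i]=5<=B[j]=8 take 5 → i++
[i=1,j=1] A[i]=6<=B[j]=8 take 6 → i++
[i=2,j=1] A[i]=17>B[j]=8 take 8 → j++
[i=2,j=2] A[i]=17<=B[j]=31 take 17 → i++
[i=3,j=2] A[i]=27<=B[j]=31 take 27 → i++
[i=4,j=2] A[i]=28<=B[j]=31 take 28 → i++
[i=5,j=2] A[i]=29<=B[j]=31 take 29 → i++
[i=6,j=2] A[i]=30<=B[j]=31 take 30 → i++

i=7, j=2, merged so far=[3, 5, 6, 8, 17, 27, 28, 29, 30]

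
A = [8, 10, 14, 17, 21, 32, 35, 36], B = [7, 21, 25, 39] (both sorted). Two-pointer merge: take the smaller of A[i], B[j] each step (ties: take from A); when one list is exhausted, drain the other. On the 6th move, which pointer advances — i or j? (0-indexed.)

i=0 j=0: A[i]=8>B[j]=7 take 7, j++
i=0 j=1: A[i]=8<=B[j]=21 take 8, i++
i=1 j=1: A[i]=10<=B[j]=21 take 10, i++
i=2 j=1: A[i]=14<=B[j]=21 take 14, i++
i=3 j=1: A[i]=17<=B[j]=21 take 17, i++
i=4 j=1: A[i]=21<=B[j]=21 take 21, i++

i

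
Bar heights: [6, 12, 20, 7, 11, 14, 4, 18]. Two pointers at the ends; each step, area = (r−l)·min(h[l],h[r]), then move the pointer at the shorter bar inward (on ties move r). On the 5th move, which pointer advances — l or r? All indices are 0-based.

[0,7] min(6,18)*7=42 best=42 * → l++
[1,7] min(12,18)*6=72 best=72 * → l++
[2,7] min(20,18)*5=90 best=90 * → r--
[2,6] min(20,4)*4=16 best=90 → r--
[2,5] min(20,14)*3=42 best=90 → r--

r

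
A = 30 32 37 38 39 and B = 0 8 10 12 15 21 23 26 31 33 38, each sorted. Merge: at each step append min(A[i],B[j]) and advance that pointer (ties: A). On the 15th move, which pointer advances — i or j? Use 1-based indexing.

i=1 j=1: A[i]=30>B[j]=0 take 0, j++
i=1 j=2: A[i]=30>B[j]=8 take 8, j++
i=1 j=3: A[i]=30>B[j]=10 take 10, j++
i=1 j=4: A[i]=30>B[j]=12 take 12, j++
i=1 j=5: A[i]=30>B[j]=15 take 15, j++
i=1 j=6: A[i]=30>B[j]=21 take 21, j++
i=1 j=7: A[i]=30>B[j]=23 take 23, j++
i=1 j=8: A[i]=30>B[j]=26 take 26, j++
i=1 j=9: A[i]=30<=B[j]=31 take 30, i++
i=2 j=9: A[i]=32>B[j]=31 take 31, j++
i=2 j=10: A[i]=32<=B[j]=33 take 32, i++
i=3 j=10: A[i]=37>B[j]=33 take 33, j++
i=3 j=11: A[i]=37<=B[j]=38 take 37, i++
i=4 j=11: A[i]=38<=B[j]=38 take 38, i++
i=5 j=11: A[i]=39>B[j]=38 take 38, j++

j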